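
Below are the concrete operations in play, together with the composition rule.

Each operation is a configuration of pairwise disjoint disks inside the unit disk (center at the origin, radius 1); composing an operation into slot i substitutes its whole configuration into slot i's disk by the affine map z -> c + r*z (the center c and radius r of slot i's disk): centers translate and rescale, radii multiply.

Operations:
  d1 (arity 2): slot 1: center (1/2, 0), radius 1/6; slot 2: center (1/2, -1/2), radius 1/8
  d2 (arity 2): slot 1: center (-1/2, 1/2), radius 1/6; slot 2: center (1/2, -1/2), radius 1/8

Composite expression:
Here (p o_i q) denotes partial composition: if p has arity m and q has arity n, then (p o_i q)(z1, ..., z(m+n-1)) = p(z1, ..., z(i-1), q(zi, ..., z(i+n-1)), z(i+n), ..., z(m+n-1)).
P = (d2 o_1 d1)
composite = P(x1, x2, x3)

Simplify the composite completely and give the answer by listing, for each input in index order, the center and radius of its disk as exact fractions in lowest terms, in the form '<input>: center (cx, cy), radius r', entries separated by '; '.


x1: center (-5/12, 1/2), radius 1/36; x2: center (-5/12, 5/12), radius 1/48; x3: center (1/2, -1/2), radius 1/8

Nesting under d2 composes maps z -> c + r*z down each x-path.
tracing x1 down its 2-map path: center (-5/12, 1/2), radius 1/36
tracing x2 down its 2-map path: center (-5/12, 5/12), radius 1/48
tracing x3 down its 1-map path: center (1/2, -1/2), radius 1/8


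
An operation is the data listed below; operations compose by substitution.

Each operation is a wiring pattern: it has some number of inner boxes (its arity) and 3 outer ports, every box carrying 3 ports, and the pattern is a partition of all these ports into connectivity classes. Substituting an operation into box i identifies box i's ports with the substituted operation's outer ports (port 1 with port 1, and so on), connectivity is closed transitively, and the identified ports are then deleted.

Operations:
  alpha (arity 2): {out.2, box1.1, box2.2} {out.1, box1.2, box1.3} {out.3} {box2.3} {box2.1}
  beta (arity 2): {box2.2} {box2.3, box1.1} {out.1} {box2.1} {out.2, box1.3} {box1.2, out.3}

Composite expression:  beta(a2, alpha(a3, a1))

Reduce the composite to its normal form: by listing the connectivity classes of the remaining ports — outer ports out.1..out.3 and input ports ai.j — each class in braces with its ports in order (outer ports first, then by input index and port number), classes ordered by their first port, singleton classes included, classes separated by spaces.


{out.1} {out.2, a2.3} {out.3, a2.2} {a1.1} {a1.2, a3.1} {a1.3} {a2.1} {a3.2, a3.3}


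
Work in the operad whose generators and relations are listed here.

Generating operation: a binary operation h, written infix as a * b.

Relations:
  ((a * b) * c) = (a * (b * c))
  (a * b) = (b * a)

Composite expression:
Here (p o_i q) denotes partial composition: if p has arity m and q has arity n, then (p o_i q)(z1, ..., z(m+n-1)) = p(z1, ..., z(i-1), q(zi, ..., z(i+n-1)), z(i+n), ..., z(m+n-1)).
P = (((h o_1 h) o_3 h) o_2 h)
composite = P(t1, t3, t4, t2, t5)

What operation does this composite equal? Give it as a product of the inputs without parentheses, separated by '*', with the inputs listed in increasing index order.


t1 * t2 * t3 * t4 * t5

Shape and order are irrelevant to h; the t-input set decides.
(t3 * t4) flattens to t3 * t4
(t1 * (t3 * t4)) flattens to t1 * t3 * t4
(t2 * t5) flattens to t2 * t5
((t1 * (t3 * t4)) * (t2 * t5)) flattens to t1 * t3 * t4 * t2 * t5
commutativity sorts the factors: t1 * t2 * t3 * t4 * t5


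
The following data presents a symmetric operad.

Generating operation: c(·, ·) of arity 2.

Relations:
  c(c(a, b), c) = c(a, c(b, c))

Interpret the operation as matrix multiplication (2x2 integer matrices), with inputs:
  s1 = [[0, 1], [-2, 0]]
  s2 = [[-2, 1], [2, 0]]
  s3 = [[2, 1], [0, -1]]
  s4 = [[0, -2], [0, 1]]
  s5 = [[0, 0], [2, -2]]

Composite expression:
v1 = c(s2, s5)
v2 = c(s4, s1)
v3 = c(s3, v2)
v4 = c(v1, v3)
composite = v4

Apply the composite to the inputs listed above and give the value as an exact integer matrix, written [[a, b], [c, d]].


[[8, 0], [0, 0]]

c(s2, s5) = [[2, -2], [0, 0]]
c(s4, s1) = [[4, 0], [-2, 0]]
c(s3, c(s4, s1)) = [[6, 0], [2, 0]]
c(c(s2, s5), c(s3, c(s4, s1))) = [[8, 0], [0, 0]]


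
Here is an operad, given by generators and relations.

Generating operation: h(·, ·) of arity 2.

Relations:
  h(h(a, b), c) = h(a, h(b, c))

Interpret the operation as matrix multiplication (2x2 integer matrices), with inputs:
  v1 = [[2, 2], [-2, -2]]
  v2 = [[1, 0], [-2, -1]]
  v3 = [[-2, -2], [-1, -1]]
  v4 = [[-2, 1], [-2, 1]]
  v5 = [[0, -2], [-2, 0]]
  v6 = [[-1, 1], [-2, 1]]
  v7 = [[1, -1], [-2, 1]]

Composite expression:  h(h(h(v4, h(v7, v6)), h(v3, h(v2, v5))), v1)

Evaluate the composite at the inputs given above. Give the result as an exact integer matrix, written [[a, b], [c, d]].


[[0, 0], [0, 0]]

h(v7, v6) = [[1, 0], [0, -1]]
h(v4, h(v7, v6)) = [[-2, -1], [-2, -1]]
h(v2, v5) = [[0, -2], [2, 4]]
h(v3, h(v2, v5)) = [[-4, -4], [-2, -2]]
h(h(v4, h(v7, v6)), h(v3, h(v2, v5))) = [[10, 10], [10, 10]]
h(h(h(v4, h(v7, v6)), h(v3, h(v2, v5))), v1) = [[0, 0], [0, 0]]


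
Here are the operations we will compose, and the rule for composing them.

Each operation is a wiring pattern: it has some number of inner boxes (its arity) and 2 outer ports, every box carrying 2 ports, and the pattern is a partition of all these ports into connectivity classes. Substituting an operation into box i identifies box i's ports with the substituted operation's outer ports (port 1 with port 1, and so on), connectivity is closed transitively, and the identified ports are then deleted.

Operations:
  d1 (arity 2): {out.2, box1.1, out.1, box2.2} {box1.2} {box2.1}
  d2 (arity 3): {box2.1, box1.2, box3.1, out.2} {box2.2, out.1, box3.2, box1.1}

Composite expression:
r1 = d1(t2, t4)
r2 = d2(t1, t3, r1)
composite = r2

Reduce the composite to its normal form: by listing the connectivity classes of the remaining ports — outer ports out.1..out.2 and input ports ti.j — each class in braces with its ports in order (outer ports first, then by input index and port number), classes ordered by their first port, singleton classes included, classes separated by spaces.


{out.1, out.2, t1.1, t1.2, t2.1, t3.1, t3.2, t4.2} {t2.2} {t4.1}

After gluing at d2, chains via deleted ports link the t-ports.
through d1, on inputs (t2, t4): {out.1, out.2, t2.1, t4.2} {t2.2} {t4.1} (out.j = stage outer ports)
through d2, on inputs (t1, t3, t2, t4): {out.1, out.2, t1.1, t1.2, t2.1, t3.1, t3.2, t4.2} {t2.2} {t4.1} (out.j = stage outer ports)


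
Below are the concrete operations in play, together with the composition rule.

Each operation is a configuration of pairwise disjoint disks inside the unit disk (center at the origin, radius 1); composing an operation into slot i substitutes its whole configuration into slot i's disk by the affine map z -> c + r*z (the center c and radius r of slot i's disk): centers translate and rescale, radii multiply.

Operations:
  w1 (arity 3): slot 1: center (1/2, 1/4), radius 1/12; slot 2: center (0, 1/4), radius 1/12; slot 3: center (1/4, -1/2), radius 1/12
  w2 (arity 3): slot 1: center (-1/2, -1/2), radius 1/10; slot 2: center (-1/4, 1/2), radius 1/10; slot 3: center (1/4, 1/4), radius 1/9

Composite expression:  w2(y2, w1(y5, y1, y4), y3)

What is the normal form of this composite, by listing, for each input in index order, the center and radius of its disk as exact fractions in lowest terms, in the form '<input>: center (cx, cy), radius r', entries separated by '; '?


y1: center (-1/4, 21/40), radius 1/120; y2: center (-1/2, -1/2), radius 1/10; y3: center (1/4, 1/4), radius 1/9; y4: center (-9/40, 9/20), radius 1/120; y5: center (-1/5, 21/40), radius 1/120

Nesting under w2 composes maps z -> c + r*z down each y-path.
y2 passes through 1 substitution, ending at center (-1/2, -1/2), radius 1/10
y5 passes through 2 substitutions, ending at center (-1/5, 21/40), radius 1/120
y1 passes through 2 substitutions, ending at center (-1/4, 21/40), radius 1/120
y4 passes through 2 substitutions, ending at center (-9/40, 9/20), radius 1/120
y3 passes through 1 substitution, ending at center (1/4, 1/4), radius 1/9


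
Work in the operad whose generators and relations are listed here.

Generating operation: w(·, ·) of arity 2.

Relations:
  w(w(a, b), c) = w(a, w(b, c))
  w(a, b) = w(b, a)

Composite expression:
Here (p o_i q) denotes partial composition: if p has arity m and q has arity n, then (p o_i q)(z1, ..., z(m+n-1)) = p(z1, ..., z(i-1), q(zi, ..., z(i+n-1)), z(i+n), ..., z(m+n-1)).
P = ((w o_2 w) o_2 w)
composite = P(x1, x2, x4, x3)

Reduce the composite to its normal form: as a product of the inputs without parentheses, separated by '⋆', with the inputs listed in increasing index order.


x1 ⋆ x2 ⋆ x3 ⋆ x4

With w associative and commutative, the x-input set is all that matters.
w(x2, x4) collapses to x2 ⋆ x4
w(w(x2, x4), x3) collapses to x2 ⋆ x4 ⋆ x3
w(x1, w(w(x2, x4), x3)) collapses to x1 ⋆ x2 ⋆ x4 ⋆ x3
rearranged into index order: x1 ⋆ x2 ⋆ x3 ⋆ x4


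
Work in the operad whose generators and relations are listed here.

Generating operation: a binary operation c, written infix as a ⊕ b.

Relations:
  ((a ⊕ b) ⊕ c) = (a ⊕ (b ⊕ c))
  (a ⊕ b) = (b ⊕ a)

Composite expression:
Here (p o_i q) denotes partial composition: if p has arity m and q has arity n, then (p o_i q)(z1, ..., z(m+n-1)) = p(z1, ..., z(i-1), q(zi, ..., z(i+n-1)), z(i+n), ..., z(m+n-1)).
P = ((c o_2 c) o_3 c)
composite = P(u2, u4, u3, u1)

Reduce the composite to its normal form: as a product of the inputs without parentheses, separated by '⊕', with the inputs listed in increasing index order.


Any arrangement under c is one operation, so sort the u-inputs.
(u3 ⊕ u1) reduces to u3 ⊕ u1
(u4 ⊕ (u3 ⊕ u1)) reduces to u4 ⊕ u3 ⊕ u1
(u2 ⊕ (u4 ⊕ (u3 ⊕ u1))) reduces to u2 ⊕ u4 ⊕ u3 ⊕ u1
sorting the factors by input index: u1 ⊕ u2 ⊕ u3 ⊕ u4

u1 ⊕ u2 ⊕ u3 ⊕ u4


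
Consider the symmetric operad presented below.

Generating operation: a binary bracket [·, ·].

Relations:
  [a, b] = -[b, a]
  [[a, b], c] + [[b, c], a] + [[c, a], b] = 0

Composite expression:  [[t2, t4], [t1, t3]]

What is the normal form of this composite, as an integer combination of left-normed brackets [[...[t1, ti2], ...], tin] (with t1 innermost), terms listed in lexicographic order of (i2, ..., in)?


-[[[t1, t3], t2], t4] + [[[t1, t3], t4], t2]

Antisymmetry and Jacobi reduce to t1-anchored left-normed brackets.
Composite bracket: [[t2, t4], [t1, t3]]
Applying ab - ba throughout gives 8 signed words (2^3 = 8).
Only words starting with t1 matter:
  from t1t3t2t4, sign -1: term -[[[t1, t3], t2], t4]
  from t1t3t4t2, sign +1: term +[[[t1, t3], t4], t2]


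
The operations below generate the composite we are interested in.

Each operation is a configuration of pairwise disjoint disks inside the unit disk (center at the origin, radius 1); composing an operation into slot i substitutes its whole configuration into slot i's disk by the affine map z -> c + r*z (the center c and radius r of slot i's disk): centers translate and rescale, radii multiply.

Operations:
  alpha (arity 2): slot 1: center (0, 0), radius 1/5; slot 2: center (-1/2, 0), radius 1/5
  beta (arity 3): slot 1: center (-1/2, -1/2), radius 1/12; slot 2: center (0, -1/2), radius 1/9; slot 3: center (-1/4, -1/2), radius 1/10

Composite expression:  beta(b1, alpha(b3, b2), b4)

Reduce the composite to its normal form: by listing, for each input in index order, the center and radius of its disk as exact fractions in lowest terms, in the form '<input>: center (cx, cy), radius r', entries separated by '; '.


b1: center (-1/2, -1/2), radius 1/12; b2: center (-1/18, -1/2), radius 1/45; b3: center (0, -1/2), radius 1/45; b4: center (-1/4, -1/2), radius 1/10

Nesting under beta composes maps z -> c + r*z down each b-path.
tracing b1 down its 1-map path: center (-1/2, -1/2), radius 1/12
tracing b3 down its 2-map path: center (0, -1/2), radius 1/45
tracing b2 down its 2-map path: center (-1/18, -1/2), radius 1/45
tracing b4 down its 1-map path: center (-1/4, -1/2), radius 1/10


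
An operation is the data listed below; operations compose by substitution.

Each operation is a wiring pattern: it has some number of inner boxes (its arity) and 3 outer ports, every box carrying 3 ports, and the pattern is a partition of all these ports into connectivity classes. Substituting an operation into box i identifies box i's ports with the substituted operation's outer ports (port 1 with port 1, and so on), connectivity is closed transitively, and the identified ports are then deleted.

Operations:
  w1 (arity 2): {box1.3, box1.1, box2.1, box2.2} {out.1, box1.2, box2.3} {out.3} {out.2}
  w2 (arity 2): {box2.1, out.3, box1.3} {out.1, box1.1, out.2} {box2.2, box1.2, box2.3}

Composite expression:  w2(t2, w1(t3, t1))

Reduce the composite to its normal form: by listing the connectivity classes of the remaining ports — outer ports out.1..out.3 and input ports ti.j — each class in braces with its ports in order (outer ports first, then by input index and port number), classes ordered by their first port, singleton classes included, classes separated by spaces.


Two ports join when wires chain via w2-identified ports.
the subtree at w1 composes to {out.1, t1.3, t3.2} {out.2} {out.3} {t1.1, t1.2, t3.1, t3.3} on (t3, t1); out.j = own outer ports
the subtree at w2 composes to {out.1, out.2, t2.1} {out.3, t1.3, t2.3, t3.2} {t1.1, t1.2, t3.1, t3.3} {t2.2} on (t2, t3, t1); out.j = own outer ports

{out.1, out.2, t2.1} {out.3, t1.3, t2.3, t3.2} {t1.1, t1.2, t3.1, t3.3} {t2.2}


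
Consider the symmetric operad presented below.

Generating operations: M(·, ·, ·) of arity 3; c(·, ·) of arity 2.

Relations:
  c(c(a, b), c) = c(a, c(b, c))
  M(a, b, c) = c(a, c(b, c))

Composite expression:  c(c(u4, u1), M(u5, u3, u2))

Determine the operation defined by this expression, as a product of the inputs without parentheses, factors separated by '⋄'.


Key point: c is associative — brackets drop, the u-order remains.
c(u4, u1) flattens to u4 ⋄ u1
M(u5, u3, u2) flattens to u5 ⋄ u3 ⋄ u2
c(c(u4, u1), M(u5, u3, u2)) flattens to u4 ⋄ u1 ⋄ u5 ⋄ u3 ⋄ u2

u4 ⋄ u1 ⋄ u5 ⋄ u3 ⋄ u2


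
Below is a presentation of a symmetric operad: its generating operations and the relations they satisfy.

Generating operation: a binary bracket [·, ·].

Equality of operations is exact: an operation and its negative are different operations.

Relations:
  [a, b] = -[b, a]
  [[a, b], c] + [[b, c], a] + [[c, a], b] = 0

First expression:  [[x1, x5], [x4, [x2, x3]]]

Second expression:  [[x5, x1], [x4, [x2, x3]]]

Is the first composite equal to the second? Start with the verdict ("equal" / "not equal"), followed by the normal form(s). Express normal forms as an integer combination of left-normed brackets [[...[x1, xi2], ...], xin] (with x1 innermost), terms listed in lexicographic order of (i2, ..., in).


not equal; the first gives -[[[[x1, x5], x2], x3], x4] + [[[[x1, x5], x3], x2], x4] + [[[[x1, x5], x4], x2], x3] - [[[[x1, x5], x4], x3], x2] and the second [[[[x1, x5], x2], x3], x4] - [[[[x1, x5], x3], x2], x4] - [[[[x1, x5], x4], x2], x3] + [[[[x1, x5], x4], x3], x2]

In normal form, the first expression is -[[[[x1, x5], x2], x3], x4] + [[[[x1, x5], x3], x2], x4] + [[[[x1, x5], x4], x2], x3] - [[[[x1, x5], x4], x3], x2]
In normal form, the second expression is [[[[x1, x5], x2], x3], x4] - [[[[x1, x5], x3], x2], x4] - [[[[x1, x5], x4], x2], x3] + [[[[x1, x5], x4], x3], x2]
They disagree, so not equal.


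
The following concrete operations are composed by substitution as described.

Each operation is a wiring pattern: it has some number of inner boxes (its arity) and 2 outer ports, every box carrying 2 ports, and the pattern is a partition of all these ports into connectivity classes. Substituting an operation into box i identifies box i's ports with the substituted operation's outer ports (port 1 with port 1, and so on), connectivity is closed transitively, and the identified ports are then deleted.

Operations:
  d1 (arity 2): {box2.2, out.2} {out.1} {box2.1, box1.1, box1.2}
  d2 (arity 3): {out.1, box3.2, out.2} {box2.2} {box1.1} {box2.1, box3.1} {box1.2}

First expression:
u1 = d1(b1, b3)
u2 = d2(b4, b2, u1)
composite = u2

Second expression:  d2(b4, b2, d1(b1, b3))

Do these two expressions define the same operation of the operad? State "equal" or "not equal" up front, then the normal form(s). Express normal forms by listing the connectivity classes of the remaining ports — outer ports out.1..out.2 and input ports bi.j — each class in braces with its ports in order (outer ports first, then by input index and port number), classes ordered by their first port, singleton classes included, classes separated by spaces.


equal; the common form is {out.1, out.2, b3.2} {b1.1, b1.2, b3.1} {b2.1} {b2.2} {b4.1} {b4.2}


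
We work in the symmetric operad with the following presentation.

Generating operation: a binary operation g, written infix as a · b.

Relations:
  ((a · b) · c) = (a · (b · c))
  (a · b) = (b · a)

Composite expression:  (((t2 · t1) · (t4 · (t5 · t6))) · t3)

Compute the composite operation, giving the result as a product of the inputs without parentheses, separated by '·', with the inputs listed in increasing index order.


Shape and order are irrelevant to g; the t-input set decides.
(t2 · t1) linearizes to t2 · t1
(t5 · t6) linearizes to t5 · t6
(t4 · (t5 · t6)) linearizes to t4 · t5 · t6
((t2 · t1) · (t4 · (t5 · t6))) linearizes to t2 · t1 · t4 · t5 · t6
(((t2 · t1) · (t4 · (t5 · t6))) · t3) linearizes to t2 · t1 · t4 · t5 · t6 · t3
rearranged into index order: t1 · t2 · t3 · t4 · t5 · t6

t1 · t2 · t3 · t4 · t5 · t6


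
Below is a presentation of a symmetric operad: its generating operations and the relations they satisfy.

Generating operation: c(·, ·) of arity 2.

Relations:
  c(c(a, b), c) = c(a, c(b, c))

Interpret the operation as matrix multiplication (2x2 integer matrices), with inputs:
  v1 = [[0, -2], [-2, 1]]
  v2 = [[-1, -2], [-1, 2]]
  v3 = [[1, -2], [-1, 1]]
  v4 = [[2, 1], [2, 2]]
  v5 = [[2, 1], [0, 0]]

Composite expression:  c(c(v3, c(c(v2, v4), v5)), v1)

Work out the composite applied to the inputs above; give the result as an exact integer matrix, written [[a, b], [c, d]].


[[20, 30], [-16, -24]]

c(v2, v4) = [[-6, -5], [2, 3]]
c(c(v2, v4), v5) = [[-12, -6], [4, 2]]
c(v3, c(c(v2, v4), v5)) = [[-20, -10], [16, 8]]
c(c(v3, c(c(v2, v4), v5)), v1) = [[20, 30], [-16, -24]]


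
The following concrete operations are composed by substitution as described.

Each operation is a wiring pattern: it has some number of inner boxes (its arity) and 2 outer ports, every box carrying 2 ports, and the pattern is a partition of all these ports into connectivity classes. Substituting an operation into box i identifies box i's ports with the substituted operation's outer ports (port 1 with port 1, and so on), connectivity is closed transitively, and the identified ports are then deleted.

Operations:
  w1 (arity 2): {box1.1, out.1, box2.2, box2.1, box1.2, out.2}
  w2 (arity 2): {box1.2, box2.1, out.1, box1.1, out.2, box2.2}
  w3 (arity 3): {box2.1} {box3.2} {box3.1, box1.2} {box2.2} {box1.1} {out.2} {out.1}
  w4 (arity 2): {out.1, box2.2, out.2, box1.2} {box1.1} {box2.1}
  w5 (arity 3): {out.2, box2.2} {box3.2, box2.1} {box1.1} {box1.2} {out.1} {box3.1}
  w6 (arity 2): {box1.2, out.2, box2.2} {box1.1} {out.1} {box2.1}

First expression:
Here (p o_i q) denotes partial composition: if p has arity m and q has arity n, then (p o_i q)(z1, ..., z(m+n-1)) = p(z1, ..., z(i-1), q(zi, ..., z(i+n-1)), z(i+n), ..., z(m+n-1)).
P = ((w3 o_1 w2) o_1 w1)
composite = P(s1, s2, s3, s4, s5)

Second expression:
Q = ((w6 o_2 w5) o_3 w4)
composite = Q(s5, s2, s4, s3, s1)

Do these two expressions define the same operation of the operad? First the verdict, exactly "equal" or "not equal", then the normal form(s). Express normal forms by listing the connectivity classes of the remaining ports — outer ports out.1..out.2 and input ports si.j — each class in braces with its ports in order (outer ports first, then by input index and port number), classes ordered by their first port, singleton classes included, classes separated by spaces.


Reducing the first expression gives {out.1} {out.2} {s1.1, s1.2, s2.1, s2.2, s3.1, s3.2, s5.1} {s4.1} {s4.2} {s5.2}
Reducing the second expression gives {out.1} {out.2, s1.2, s3.2, s4.2, s5.2} {s1.1} {s2.1} {s2.2} {s3.1} {s4.1} {s5.1}
Distinct normal forms: not equal.

not equal; the first gives {out.1} {out.2} {s1.1, s1.2, s2.1, s2.2, s3.1, s3.2, s5.1} {s4.1} {s4.2} {s5.2} and the second {out.1} {out.2, s1.2, s3.2, s4.2, s5.2} {s1.1} {s2.1} {s2.2} {s3.1} {s4.1} {s5.1}


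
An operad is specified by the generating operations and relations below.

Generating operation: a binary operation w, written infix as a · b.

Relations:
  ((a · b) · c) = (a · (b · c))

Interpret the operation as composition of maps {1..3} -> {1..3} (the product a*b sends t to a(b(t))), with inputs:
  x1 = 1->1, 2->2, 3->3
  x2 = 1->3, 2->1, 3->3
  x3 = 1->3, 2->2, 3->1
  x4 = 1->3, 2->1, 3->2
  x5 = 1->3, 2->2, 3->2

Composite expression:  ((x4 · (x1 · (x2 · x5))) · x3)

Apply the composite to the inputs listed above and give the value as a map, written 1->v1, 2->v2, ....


1->3, 2->3, 3->2

(x2 · x5) = 1->3, 2->1, 3->1
(x1 · (x2 · x5)) = 1->3, 2->1, 3->1
(x4 · (x1 · (x2 · x5))) = 1->2, 2->3, 3->3
((x4 · (x1 · (x2 · x5))) · x3) = 1->3, 2->3, 3->2


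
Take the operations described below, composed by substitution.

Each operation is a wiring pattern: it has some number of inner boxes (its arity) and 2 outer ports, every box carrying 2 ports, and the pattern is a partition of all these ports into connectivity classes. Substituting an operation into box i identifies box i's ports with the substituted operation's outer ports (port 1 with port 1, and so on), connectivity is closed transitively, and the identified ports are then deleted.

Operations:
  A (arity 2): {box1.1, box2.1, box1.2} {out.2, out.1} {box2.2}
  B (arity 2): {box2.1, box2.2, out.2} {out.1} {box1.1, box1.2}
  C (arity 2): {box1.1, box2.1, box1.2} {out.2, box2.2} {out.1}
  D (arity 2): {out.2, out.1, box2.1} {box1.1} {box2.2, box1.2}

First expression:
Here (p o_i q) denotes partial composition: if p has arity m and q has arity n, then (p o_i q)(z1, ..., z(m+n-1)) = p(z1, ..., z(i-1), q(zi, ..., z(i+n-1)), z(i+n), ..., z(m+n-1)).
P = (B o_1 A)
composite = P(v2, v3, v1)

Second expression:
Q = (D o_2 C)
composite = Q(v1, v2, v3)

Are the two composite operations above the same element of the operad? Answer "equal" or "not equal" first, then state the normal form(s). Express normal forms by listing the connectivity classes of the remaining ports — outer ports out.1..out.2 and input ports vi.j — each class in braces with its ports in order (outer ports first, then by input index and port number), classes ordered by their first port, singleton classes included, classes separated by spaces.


not equal: they reduce to {out.1} {out.2, v1.1, v1.2} {v2.1, v2.2, v3.1} {v3.2} and {out.1, out.2} {v1.1} {v1.2, v3.2} {v2.1, v2.2, v3.1}

The first expression, normalized: {out.1} {out.2, v1.1, v1.2} {v2.1, v2.2, v3.1} {v3.2}
The second expression, normalized: {out.1, out.2} {v1.1} {v1.2, v3.2} {v2.1, v2.2, v3.1}
The normal forms differ: not equal.


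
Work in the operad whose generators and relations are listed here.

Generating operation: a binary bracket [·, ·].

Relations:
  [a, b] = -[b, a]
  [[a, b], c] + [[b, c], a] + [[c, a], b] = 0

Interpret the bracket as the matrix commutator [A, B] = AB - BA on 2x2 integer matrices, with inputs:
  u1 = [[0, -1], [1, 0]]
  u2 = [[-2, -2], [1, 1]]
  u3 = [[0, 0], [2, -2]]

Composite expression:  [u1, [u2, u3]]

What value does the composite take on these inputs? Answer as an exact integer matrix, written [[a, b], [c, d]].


[[-12, -8], [-8, 12]]

[u2, u3] = [[-4, 4], [8, 4]]
[u1, [u2, u3]] = [[-12, -8], [-8, 12]]


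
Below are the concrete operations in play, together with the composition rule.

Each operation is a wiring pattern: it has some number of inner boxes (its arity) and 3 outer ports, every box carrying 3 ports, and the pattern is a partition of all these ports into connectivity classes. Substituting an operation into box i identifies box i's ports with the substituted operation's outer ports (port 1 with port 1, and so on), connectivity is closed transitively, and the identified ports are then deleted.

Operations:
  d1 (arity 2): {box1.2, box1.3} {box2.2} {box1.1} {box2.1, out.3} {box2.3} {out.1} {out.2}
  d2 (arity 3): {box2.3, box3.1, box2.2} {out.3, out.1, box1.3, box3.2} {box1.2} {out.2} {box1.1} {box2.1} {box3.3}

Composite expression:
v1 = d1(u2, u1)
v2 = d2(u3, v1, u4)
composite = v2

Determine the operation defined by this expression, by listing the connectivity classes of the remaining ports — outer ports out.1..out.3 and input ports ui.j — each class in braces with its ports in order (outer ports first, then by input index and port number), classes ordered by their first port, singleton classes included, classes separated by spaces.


{out.1, out.3, u3.3, u4.2} {out.2} {u1.1, u4.1} {u1.2} {u1.3} {u2.1} {u2.2, u2.3} {u3.1} {u3.2} {u4.3}

Reachability decides: close wires over d2-identified ports.
after d1, the pattern on (u2, u1) reads {out.1} {out.2} {out.3, u1.1} {u1.2} {u1.3} {u2.1} {u2.2, u2.3} (out.j = its outer ports)
after d2, the pattern on (u3, u2, u1, u4) reads {out.1, out.3, u3.3, u4.2} {out.2} {u1.1, u4.1} {u1.2} {u1.3} {u2.1} {u2.2, u2.3} {u3.1} {u3.2} {u4.3} (out.j = its outer ports)


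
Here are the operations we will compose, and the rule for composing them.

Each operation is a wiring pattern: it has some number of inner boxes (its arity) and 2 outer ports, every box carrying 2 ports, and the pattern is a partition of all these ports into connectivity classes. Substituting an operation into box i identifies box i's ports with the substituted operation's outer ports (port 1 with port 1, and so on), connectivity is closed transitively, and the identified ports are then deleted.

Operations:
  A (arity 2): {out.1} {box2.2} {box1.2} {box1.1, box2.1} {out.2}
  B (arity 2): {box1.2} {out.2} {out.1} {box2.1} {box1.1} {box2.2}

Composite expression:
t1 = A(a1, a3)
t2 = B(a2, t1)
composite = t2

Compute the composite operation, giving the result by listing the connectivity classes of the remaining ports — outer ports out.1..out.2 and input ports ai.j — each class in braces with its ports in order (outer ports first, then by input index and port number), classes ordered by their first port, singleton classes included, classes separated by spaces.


{out.1} {out.2} {a1.1, a3.1} {a1.2} {a2.1} {a2.2} {a3.2}

Substituting into B glues patterns; closure does the rest.
through A, on inputs (a1, a3): {out.1} {out.2} {a1.1, a3.1} {a1.2} {a3.2} (out.j = stage outer ports)
through B, on inputs (a2, a1, a3): {out.1} {out.2} {a1.1, a3.1} {a1.2} {a2.1} {a2.2} {a3.2} (out.j = stage outer ports)


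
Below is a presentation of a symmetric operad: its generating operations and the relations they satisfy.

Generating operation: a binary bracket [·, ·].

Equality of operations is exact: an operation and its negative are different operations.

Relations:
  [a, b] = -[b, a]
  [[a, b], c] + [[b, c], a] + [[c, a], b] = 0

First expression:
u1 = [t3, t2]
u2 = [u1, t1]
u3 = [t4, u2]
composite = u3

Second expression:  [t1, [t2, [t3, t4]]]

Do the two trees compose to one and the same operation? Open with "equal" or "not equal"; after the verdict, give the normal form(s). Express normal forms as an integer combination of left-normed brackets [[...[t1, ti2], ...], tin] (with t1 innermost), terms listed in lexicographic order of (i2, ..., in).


not equal — first -[[[t1, t2], t3], t4] + [[[t1, t3], t2], t4], second [[[t1, t2], t3], t4] - [[[t1, t2], t4], t3] - [[[t1, t3], t4], t2] + [[[t1, t4], t3], t2]


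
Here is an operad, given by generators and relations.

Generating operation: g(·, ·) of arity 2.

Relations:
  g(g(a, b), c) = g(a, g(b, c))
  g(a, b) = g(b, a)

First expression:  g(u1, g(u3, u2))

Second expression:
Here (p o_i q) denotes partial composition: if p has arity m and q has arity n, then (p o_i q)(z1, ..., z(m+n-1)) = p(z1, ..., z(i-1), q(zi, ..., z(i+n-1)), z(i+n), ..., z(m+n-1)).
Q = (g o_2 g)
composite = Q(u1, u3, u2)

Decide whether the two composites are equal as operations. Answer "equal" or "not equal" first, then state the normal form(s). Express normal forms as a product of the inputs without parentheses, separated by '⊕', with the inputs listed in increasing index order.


The first composite normalizes to u1 ⊕ u2 ⊕ u3
The second composite normalizes to u1 ⊕ u2 ⊕ u3
The normal forms match — equal.

equal; both compose to u1 ⊕ u2 ⊕ u3


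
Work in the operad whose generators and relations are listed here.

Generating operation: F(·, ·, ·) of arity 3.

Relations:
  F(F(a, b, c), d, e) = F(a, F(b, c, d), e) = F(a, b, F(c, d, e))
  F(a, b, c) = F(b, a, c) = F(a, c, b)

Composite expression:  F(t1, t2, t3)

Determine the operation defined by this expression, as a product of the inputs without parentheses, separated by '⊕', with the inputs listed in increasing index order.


t1 ⊕ t2 ⊕ t3


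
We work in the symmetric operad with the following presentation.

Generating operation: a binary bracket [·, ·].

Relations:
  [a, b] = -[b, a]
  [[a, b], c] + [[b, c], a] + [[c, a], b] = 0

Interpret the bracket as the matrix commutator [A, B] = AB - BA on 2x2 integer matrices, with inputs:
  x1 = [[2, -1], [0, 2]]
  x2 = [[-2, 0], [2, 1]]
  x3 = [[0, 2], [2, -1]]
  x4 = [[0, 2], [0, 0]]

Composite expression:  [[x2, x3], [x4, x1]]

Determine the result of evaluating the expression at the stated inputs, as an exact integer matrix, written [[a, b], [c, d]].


[[0, 0], [0, 0]]

[x2, x3] = [[-4, -6], [8, 4]]
[x4, x1] = [[0, 0], [0, 0]]
[[x2, x3], [x4, x1]] = [[0, 0], [0, 0]]


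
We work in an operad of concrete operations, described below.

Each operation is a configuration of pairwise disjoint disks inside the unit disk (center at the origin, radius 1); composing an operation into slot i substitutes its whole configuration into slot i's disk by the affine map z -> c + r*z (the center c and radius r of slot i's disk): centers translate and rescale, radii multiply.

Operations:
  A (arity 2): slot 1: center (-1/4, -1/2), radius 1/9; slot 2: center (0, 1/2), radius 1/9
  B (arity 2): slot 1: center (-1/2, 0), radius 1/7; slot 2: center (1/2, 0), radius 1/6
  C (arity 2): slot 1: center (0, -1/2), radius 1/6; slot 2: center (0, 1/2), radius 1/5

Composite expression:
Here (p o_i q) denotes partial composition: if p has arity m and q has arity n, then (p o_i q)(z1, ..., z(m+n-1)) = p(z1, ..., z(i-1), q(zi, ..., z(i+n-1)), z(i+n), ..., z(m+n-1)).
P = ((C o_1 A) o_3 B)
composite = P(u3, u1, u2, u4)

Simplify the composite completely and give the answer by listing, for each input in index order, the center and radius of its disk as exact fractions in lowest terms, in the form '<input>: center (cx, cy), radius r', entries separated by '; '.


Each u-disk chains the slot maps above it in C; radii multiply.
input u3: applying the 2 nested substitutions gives center (-1/24, -7/12), radius 1/54
input u1: applying the 2 nested substitutions gives center (0, -5/12), radius 1/54
input u2: applying the 2 nested substitutions gives center (-1/10, 1/2), radius 1/35
input u4: applying the 2 nested substitutions gives center (1/10, 1/2), radius 1/30

u1: center (0, -5/12), radius 1/54; u2: center (-1/10, 1/2), radius 1/35; u3: center (-1/24, -7/12), radius 1/54; u4: center (1/10, 1/2), radius 1/30


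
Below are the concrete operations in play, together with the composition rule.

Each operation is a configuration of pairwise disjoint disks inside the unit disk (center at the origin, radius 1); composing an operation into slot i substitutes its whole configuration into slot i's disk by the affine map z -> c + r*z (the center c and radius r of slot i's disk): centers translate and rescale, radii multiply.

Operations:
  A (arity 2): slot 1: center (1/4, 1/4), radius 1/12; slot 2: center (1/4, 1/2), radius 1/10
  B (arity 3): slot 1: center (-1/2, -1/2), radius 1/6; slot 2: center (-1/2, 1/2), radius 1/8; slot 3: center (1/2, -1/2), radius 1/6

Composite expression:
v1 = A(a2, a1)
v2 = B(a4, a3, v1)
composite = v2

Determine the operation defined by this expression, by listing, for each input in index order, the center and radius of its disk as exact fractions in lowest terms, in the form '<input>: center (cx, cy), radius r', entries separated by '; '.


a1: center (13/24, -5/12), radius 1/60; a2: center (13/24, -11/24), radius 1/72; a3: center (-1/2, 1/2), radius 1/8; a4: center (-1/2, -1/2), radius 1/6


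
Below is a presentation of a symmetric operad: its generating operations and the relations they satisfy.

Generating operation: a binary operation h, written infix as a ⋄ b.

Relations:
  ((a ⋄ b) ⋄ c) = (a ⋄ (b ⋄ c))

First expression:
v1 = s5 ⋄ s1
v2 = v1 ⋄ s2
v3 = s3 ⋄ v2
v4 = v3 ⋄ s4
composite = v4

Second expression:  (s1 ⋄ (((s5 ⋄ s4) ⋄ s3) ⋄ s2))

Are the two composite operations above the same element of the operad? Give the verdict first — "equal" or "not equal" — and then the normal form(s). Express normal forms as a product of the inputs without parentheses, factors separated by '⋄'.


The first composite normalizes to s3 ⋄ s5 ⋄ s1 ⋄ s2 ⋄ s4
The second composite normalizes to s1 ⋄ s5 ⋄ s4 ⋄ s3 ⋄ s2
The normal forms differ: not equal.

not equal: they reduce to s3 ⋄ s5 ⋄ s1 ⋄ s2 ⋄ s4 and s1 ⋄ s5 ⋄ s4 ⋄ s3 ⋄ s2


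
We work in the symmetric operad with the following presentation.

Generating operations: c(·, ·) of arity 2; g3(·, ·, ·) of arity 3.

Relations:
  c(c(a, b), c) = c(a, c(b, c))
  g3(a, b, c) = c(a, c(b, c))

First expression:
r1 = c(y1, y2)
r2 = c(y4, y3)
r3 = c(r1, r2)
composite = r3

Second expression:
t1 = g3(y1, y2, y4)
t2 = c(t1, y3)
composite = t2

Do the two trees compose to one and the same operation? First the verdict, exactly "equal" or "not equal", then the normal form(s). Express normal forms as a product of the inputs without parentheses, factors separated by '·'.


equal — both sides give y1 · y2 · y4 · y3

The first expression, normalized: y1 · y2 · y4 · y3
The second expression, normalized: y1 · y2 · y4 · y3
The forms coincide; equal.


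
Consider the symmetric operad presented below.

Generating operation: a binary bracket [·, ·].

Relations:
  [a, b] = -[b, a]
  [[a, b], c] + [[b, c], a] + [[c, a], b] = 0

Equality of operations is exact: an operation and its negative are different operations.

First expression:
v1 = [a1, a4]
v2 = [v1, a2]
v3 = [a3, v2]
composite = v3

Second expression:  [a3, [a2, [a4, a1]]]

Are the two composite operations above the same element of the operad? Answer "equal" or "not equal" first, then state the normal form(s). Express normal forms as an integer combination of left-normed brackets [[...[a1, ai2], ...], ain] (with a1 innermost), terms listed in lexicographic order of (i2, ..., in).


equal: each reduces to -[[[a1, a4], a2], a3]

The first expression reduces to -[[[a1, a4], a2], a3]
The second expression reduces to -[[[a1, a4], a2], a3]
The forms coincide; equal.


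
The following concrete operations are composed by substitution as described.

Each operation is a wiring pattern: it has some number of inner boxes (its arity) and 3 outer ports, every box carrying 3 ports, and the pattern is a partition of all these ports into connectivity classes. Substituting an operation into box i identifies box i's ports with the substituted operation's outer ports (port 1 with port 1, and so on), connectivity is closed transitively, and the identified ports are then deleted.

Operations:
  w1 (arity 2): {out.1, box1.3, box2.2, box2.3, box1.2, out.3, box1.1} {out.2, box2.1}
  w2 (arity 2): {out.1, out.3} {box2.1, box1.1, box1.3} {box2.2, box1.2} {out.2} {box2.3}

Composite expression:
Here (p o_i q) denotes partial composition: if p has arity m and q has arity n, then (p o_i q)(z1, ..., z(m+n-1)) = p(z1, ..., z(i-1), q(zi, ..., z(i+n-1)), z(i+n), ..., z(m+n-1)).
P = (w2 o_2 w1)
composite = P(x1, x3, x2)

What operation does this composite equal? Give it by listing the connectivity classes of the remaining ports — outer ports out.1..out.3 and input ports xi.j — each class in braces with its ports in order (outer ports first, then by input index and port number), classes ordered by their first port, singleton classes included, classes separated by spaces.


{out.1, out.3} {out.2} {x1.1, x1.3, x2.2, x2.3, x3.1, x3.2, x3.3} {x1.2, x2.1}

Treat the ports identified at w2 as solder joints: merge, then drop.
after w1, the pattern on (x3, x2) reads {out.1, out.3, x2.2, x2.3, x3.1, x3.2, x3.3} {out.2, x2.1} (out.j = its outer ports)
after w2, the pattern on (x1, x3, x2) reads {out.1, out.3} {out.2} {x1.1, x1.3, x2.2, x2.3, x3.1, x3.2, x3.3} {x1.2, x2.1} (out.j = its outer ports)


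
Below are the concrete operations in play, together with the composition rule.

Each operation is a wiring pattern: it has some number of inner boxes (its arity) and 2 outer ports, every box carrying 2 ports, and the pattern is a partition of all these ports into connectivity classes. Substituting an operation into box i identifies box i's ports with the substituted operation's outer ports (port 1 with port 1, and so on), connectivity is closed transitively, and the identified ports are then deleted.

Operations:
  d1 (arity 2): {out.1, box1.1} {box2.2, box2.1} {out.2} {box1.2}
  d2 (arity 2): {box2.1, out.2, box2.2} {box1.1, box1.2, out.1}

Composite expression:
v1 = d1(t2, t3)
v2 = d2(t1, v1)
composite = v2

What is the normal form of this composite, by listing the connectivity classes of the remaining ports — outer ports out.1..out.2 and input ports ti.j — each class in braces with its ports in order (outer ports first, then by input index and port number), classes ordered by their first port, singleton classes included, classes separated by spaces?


{out.1, t1.1, t1.2} {out.2, t2.1} {t2.2} {t3.1, t3.2}

Two ports join when wires chain via d2-identified ports.
stage d1: inputs (t2, t3), connectivity {out.1, t2.1} {out.2} {t2.2} {t3.1, t3.2}, out.j its boundary
stage d2: inputs (t1, t2, t3), connectivity {out.1, t1.1, t1.2} {out.2, t2.1} {t2.2} {t3.1, t3.2}, out.j its boundary


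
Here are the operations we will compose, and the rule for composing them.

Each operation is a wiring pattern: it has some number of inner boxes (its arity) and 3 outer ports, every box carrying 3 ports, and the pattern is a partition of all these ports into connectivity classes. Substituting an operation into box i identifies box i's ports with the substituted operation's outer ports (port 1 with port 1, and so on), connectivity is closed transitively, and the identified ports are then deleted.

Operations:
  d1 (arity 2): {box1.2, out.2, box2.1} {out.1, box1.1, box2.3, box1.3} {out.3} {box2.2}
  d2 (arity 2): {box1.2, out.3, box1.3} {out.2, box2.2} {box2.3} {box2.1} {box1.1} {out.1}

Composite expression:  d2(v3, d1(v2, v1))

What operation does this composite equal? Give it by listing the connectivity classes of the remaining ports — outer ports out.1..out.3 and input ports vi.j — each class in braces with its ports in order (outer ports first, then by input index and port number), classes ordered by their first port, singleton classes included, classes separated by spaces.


Connectivity passes through glued d2-boundaries; trace each wire chain.
d1 over (v2, v1) gives {out.1, v1.3, v2.1, v2.3} {out.2, v1.1, v2.2} {out.3} {v1.2}, out.j being that stage's outer ports
d2 over (v3, v2, v1) gives {out.1} {out.2, v1.1, v2.2} {out.3, v3.2, v3.3} {v1.2} {v1.3, v2.1, v2.3} {v3.1}, out.j being that stage's outer ports

{out.1} {out.2, v1.1, v2.2} {out.3, v3.2, v3.3} {v1.2} {v1.3, v2.1, v2.3} {v3.1}


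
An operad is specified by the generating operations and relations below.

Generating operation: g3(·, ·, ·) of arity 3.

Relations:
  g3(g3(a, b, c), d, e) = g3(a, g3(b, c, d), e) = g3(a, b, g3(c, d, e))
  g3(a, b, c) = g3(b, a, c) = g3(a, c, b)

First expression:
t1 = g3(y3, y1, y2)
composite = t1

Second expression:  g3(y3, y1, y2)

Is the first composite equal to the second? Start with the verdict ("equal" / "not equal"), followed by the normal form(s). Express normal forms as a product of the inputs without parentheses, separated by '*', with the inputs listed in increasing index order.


equal — both sides give y1 * y2 * y3

Reducing the first expression gives y1 * y2 * y3
Reducing the second expression gives y1 * y2 * y3
Identical normal forms: equal.
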